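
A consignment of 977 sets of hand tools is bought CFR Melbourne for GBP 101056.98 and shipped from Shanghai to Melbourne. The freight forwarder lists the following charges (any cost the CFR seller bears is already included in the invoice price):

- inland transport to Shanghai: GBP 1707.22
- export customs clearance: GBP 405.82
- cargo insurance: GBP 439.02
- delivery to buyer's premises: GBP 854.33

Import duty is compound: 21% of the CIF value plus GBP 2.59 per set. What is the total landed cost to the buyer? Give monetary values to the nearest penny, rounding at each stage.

Total landed cost: GBP 126194.92

CFR: the seller pays costs through ocean freight to the destination port, but not insurance.
Already in the invoice (seller's account under CFR): inland to port, export clearance — exclude.
CIF value = CFR price + insurance = 101056.98 + 439.02 = 101496.00
Ad valorem component: 101496.00 × 21% = 21314.16
Specific component: 977 × 2.59 = 2530.43
Import duty = 21314.16 + 2530.43 = 23844.59
Buyer bears: insurance 439.02 + delivery 854.33 + duty 23844.59 = 25137.94
Landed cost = invoice 101056.98 + 25137.94 = 126194.92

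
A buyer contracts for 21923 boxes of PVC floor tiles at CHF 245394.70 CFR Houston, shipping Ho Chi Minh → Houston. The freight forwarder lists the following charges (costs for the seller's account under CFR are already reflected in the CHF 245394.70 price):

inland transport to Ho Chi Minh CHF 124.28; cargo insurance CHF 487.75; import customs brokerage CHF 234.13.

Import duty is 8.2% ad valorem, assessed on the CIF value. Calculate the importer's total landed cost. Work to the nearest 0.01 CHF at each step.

CFR: the seller pays costs through ocean freight to the destination port, but not insurance.
Already in the invoice (seller's account under CFR): inland to port — exclude.
CIF value = CFR price + insurance = 245394.70 + 487.75 = 245882.45
Import duty = 245882.45 × 8.2% = 20162.36
Buyer bears: insurance 487.75 + brokerage 234.13 + duty 20162.36 = 20884.24
Landed cost = invoice 245394.70 + 20884.24 = 266278.94

Total landed cost: CHF 266278.94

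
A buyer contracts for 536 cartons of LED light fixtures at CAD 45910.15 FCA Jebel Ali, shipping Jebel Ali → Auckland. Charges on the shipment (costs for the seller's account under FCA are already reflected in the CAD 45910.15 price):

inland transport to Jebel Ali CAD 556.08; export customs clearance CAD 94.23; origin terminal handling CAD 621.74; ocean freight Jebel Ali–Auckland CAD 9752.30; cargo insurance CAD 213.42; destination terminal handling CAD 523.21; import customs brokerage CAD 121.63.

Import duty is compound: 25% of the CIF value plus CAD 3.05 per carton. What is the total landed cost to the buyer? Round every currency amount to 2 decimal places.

Total landed cost: CAD 72901.65

FCA: the seller delivers export-cleared goods to the carrier; the buyer bears costs from that point.
Already in the invoice (seller's account under FCA): inland to port, export clearance — exclude.
CIF value = FCA price + origin terminal + freight + insurance = 45910.15 + 621.74 + 9752.30 + 213.42 = 56497.61
Ad valorem component: 56497.61 × 25% = 14124.40
Specific component: 536 × 3.05 = 1634.80
Import duty = 14124.40 + 1634.80 = 15759.20
Buyer bears: origin terminal 621.74 + freight 9752.30 + insurance 213.42 + destination terminal 523.21 + brokerage 121.63 + duty 15759.20 = 26991.50
Landed cost = invoice 45910.15 + 26991.50 = 72901.65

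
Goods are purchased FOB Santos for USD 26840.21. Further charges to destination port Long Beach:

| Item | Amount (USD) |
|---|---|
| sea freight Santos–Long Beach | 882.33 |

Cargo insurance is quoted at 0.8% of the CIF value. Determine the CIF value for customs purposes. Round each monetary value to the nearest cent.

Let C be the CIF value. C = FOB price + freight + 0.8% × C
C − 0.8% × C = 26840.21 + 882.33
0.992 × C = 27722.54
C = 27722.54 / 0.992 = 27946.11
Insurance premium = 0.8% × 27946.11 = 223.57

CIF value: USD 27946.11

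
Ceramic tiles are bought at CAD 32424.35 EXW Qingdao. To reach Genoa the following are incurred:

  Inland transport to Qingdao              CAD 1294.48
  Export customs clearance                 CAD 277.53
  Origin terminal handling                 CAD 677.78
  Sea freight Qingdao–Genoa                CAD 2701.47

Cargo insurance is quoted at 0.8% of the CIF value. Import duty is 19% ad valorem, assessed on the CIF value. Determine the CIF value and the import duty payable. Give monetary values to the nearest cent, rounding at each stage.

Let C be the CIF value. C = EXW price + pre-shipment costs + freight + 0.8% × C
C − 0.8% × C = 32424.35 + 1294.48 + 277.53 + 677.78 + 2701.47
0.992 × C = 37375.61
C = 37375.61 / 0.992 = 37677.03
Insurance premium = 0.8% × 37677.03 = 301.42
Import duty = 37677.03 × 19% = 7158.64

CIF value: CAD 37677.03; import duty: CAD 7158.64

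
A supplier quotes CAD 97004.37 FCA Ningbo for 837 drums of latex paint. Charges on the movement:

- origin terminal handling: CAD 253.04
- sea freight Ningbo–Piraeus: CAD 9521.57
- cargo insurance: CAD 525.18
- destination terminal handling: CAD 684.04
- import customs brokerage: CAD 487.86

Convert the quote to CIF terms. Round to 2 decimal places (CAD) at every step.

CIF price: CAD 107304.16

Not relevant to the conversion: brokerage, destination terminal — on the buyer under both terms; not part of either seller's price.
From FCA to CIF, the seller additionally bears: origin terminal, freight, insurance.
CIF price = 97004.37 + 253.04 + 9521.57 + 525.18 = 107304.16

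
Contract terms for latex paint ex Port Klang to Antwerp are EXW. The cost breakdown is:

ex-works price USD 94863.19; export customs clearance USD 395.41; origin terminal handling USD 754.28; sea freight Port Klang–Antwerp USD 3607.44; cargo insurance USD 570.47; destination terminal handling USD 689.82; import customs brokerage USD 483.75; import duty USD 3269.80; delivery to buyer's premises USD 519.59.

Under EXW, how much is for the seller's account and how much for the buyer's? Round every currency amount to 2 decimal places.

EXW: the seller makes goods available at their premises; the buyer bears all onward costs.
Seller's account: goods 94863.19 = 94863.19
Buyer's account: export clearance 395.41 + origin terminal 754.28 + freight 3607.44 + insurance 570.47 + destination terminal 689.82 + brokerage 483.75 + duty 3269.80 + delivery 519.59 = 10290.56

Seller: USD 94863.19; buyer: USD 10290.56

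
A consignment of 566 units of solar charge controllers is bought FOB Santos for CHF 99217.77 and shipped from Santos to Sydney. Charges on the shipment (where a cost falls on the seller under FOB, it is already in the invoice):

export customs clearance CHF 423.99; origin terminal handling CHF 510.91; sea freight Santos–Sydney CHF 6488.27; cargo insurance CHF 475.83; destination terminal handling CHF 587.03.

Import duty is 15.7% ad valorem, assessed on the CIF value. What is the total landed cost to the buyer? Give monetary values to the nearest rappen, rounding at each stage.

Total landed cost: CHF 123439.45

FOB: the seller bears costs until goods are on board at the origin port; the buyer bears freight, insurance and all costs thereafter.
Already in the invoice (seller's account under FOB): export clearance, origin terminal — exclude.
CIF value = FOB price + freight + insurance = 99217.77 + 6488.27 + 475.83 = 106181.87
Import duty = 106181.87 × 15.7% = 16670.55
Buyer bears: freight 6488.27 + insurance 475.83 + destination terminal 587.03 + duty 16670.55 = 24221.68
Landed cost = invoice 99217.77 + 24221.68 = 123439.45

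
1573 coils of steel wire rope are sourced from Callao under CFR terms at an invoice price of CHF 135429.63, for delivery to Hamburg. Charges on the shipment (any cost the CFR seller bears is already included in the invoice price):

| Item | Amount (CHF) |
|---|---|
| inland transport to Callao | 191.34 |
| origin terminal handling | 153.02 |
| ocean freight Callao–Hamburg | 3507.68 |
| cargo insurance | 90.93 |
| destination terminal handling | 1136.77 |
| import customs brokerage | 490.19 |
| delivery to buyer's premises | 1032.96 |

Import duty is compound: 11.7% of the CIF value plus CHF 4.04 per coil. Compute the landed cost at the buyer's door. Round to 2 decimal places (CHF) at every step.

Total landed cost: CHF 160391.31

CFR: the seller pays costs through ocean freight to the destination port, but not insurance.
Already in the invoice (seller's account under CFR): inland to port, origin terminal, freight — exclude.
CIF value = CFR price + insurance = 135429.63 + 90.93 = 135520.56
Ad valorem component: 135520.56 × 11.7% = 15855.91
Specific component: 1573 × 4.04 = 6354.92
Import duty = 15855.91 + 6354.92 = 22210.83
Buyer bears: insurance 90.93 + destination terminal 1136.77 + brokerage 490.19 + delivery 1032.96 + duty 22210.83 = 24961.68
Landed cost = invoice 135429.63 + 24961.68 = 160391.31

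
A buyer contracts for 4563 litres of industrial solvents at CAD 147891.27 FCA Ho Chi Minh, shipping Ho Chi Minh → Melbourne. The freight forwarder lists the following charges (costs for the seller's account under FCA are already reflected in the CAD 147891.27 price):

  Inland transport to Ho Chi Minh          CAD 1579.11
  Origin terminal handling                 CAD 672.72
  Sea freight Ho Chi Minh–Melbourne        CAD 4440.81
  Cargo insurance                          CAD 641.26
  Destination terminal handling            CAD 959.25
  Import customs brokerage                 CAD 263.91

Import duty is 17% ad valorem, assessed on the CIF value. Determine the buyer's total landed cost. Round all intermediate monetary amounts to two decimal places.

Total landed cost: CAD 180989.05

FCA: the seller delivers export-cleared goods to the carrier; the buyer bears costs from that point.
Already in the invoice (seller's account under FCA): inland to port — exclude.
CIF value = FCA price + origin terminal + freight + insurance = 147891.27 + 672.72 + 4440.81 + 641.26 = 153646.06
Import duty = 153646.06 × 17% = 26119.83
Buyer bears: origin terminal 672.72 + freight 4440.81 + insurance 641.26 + destination terminal 959.25 + brokerage 263.91 + duty 26119.83 = 33097.78
Landed cost = invoice 147891.27 + 33097.78 = 180989.05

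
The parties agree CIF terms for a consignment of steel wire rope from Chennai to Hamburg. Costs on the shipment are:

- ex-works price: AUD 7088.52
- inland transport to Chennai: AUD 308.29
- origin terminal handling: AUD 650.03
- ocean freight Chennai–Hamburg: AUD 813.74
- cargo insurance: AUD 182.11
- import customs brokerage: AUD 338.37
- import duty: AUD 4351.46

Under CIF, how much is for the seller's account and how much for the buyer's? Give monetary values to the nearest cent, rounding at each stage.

CIF: the seller pays costs through ocean freight and marine insurance to the destination port.
Seller's account: goods 7088.52 + inland to port 308.29 + origin terminal 650.03 + freight 813.74 + insurance 182.11 = 9042.69
Buyer's account: brokerage 338.37 + duty 4351.46 = 4689.83

Seller: AUD 9042.69; buyer: AUD 4689.83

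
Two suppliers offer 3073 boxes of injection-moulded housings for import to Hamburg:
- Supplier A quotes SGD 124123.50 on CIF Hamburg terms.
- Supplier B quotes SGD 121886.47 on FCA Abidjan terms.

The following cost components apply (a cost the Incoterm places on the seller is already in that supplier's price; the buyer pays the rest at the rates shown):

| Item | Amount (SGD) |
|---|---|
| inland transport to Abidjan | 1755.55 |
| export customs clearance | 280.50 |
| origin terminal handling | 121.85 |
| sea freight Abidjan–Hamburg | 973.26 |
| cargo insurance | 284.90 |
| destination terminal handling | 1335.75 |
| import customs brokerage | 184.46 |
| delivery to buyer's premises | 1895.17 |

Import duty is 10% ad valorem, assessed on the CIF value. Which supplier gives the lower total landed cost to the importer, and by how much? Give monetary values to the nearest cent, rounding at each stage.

Supplier A (CIF):
The CIF price already equals the CIF value: 124123.50
Import duty = 124123.50 × 10% = 12412.35
Buyer bears (A): 1335.75 + 184.46 + 1895.17 = 3415.38
Landed cost (A) = invoice 124123.50 + 3415.38 + duty 12412.35 = 139951.23
Supplier B (FCA):
CIF value = FCA price + origin terminal + freight + insurance = 121886.47 + 121.85 + 973.26 + 284.90 = 123266.48
Import duty = 123266.48 × 10% = 12326.65
Buyer bears (B): 121.85 + 973.26 + 284.90 + 1335.75 + 184.46 + 1895.17 = 4795.39
Landed cost (B) = invoice 121886.47 + 4795.39 + duty 12326.65 = 139008.51
Difference = |139951.23 − 139008.51| = 942.72

Supplier B is cheaper by SGD 942.72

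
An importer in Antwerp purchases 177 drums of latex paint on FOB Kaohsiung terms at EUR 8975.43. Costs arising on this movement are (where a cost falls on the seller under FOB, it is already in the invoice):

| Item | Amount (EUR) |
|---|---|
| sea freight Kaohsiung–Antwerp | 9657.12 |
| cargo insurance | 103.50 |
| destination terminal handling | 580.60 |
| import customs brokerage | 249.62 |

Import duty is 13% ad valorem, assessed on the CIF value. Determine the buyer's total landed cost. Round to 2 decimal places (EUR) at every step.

Total landed cost: EUR 22001.96

FOB: the seller bears costs until goods are on board at the origin port; the buyer bears freight, insurance and all costs thereafter.
CIF value = FOB price + freight + insurance = 8975.43 + 9657.12 + 103.50 = 18736.05
Import duty = 18736.05 × 13% = 2435.69
Buyer bears: freight 9657.12 + insurance 103.50 + destination terminal 580.60 + brokerage 249.62 + duty 2435.69 = 13026.53
Landed cost = invoice 8975.43 + 13026.53 = 22001.96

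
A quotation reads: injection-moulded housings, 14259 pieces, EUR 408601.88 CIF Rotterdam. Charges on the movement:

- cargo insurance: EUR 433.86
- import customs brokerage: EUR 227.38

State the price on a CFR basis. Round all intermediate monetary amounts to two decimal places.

CFR price: EUR 408168.02

Not relevant to the conversion: brokerage — on the buyer under both terms; not part of either seller's price.
From CIF to CFR, the seller no longer bears: insurance.
CFR price = 408601.88 − 433.86 = 408168.02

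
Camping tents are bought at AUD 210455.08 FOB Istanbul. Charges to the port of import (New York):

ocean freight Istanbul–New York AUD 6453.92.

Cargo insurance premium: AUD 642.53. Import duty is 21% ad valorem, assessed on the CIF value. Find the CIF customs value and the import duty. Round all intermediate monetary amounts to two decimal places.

CIF = FOB price + freight + insurance
CIF = 210455.08 + 6453.92 + 642.53 = 217551.53
Import duty = 217551.53 × 21% = 45685.82

CIF value: AUD 217551.53; import duty: AUD 45685.82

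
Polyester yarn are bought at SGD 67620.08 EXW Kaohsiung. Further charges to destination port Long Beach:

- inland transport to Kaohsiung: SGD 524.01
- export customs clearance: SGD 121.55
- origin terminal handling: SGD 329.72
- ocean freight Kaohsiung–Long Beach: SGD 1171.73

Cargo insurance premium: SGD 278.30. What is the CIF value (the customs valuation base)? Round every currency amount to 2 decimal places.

CIF = EXW price + pre-shipment costs + freight + insurance
CIF = 67620.08 + 524.01 + 121.55 + 329.72 + 1171.73 + 278.30 = 70045.39

CIF value: SGD 70045.39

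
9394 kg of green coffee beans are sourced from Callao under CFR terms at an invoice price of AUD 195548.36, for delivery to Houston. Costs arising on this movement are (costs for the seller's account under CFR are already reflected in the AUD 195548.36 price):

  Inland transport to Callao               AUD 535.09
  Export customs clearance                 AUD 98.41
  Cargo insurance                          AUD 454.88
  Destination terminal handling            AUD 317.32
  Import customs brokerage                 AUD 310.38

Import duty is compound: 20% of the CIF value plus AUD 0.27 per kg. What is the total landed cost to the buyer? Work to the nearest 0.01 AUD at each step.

Total landed cost: AUD 238367.97

CFR: the seller pays costs through ocean freight to the destination port, but not insurance.
Already in the invoice (seller's account under CFR): inland to port, export clearance — exclude.
CIF value = CFR price + insurance = 195548.36 + 454.88 = 196003.24
Ad valorem component: 196003.24 × 20% = 39200.65
Specific component: 9394 × 0.27 = 2536.38
Import duty = 39200.65 + 2536.38 = 41737.03
Buyer bears: insurance 454.88 + destination terminal 317.32 + brokerage 310.38 + duty 41737.03 = 42819.61
Landed cost = invoice 195548.36 + 42819.61 = 238367.97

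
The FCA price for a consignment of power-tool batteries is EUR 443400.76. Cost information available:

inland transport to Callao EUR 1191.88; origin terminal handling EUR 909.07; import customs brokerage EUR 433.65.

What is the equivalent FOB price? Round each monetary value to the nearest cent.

FOB price: EUR 444309.83

Not relevant to the conversion: inland to port — on the seller under both FCA and FOB; already in the FCA price and stays in the FOB price. brokerage — on the buyer under both terms; not part of either seller's price.
From FCA to FOB, the seller additionally bears: origin terminal.
FOB price = 443400.76 + 909.07 = 444309.83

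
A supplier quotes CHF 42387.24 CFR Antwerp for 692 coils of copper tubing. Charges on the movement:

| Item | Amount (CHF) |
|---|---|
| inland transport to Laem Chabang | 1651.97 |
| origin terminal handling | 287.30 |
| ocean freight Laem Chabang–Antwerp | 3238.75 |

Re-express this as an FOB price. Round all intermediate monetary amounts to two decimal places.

Not relevant to the conversion: inland to port, origin terminal — on the seller under both CFR and FOB; already in the CFR price and stays in the FOB price.
From CFR to FOB, the seller no longer bears: freight.
FOB price = 42387.24 − 3238.75 = 39148.49

FOB price: CHF 39148.49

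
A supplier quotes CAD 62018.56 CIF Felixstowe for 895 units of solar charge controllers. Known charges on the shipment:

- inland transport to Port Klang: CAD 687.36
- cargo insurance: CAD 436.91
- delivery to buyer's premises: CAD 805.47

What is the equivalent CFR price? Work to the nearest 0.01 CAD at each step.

CFR price: CAD 61581.65

Not relevant to the conversion: inland to port — on the seller under both CIF and CFR; already in the CIF price and stays in the CFR price. delivery — on the buyer under both terms; not part of either seller's price.
From CIF to CFR, the seller no longer bears: insurance.
CFR price = 62018.56 − 436.91 = 61581.65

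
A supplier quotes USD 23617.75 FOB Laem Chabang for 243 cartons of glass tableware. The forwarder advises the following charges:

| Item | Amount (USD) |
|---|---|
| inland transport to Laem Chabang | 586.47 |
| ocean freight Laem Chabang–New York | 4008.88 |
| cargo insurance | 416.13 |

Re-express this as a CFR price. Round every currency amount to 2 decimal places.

CFR price: USD 27626.63

Not relevant to the conversion: inland to port — on the seller under both FOB and CFR; already in the FOB price and stays in the CFR price. insurance — on the buyer under both terms; not part of either seller's price.
From FOB to CFR, the seller additionally bears: freight.
CFR price = 23617.75 + 4008.88 = 27626.63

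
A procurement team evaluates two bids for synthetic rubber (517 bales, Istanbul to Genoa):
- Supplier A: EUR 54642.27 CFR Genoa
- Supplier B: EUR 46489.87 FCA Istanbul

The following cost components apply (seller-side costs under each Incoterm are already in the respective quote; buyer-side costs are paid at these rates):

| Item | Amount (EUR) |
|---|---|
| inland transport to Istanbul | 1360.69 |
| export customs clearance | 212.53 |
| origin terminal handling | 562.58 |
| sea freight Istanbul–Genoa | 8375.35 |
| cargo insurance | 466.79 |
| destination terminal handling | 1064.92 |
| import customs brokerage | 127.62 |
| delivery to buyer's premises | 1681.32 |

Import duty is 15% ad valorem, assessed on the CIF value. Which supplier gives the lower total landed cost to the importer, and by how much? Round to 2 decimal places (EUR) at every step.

Supplier A (CFR):
CIF value = CFR price + insurance = 54642.27 + 466.79 = 55109.06
Import duty = 55109.06 × 15% = 8266.36
Buyer bears (A): 466.79 + 1064.92 + 127.62 + 1681.32 = 3340.65
Landed cost (A) = invoice 54642.27 + 3340.65 + duty 8266.36 = 66249.28
Supplier B (FCA):
CIF value = FCA price + origin terminal + freight + insurance = 46489.87 + 562.58 + 8375.35 + 466.79 = 55894.59
Import duty = 55894.59 × 15% = 8384.19
Buyer bears (B): 562.58 + 8375.35 + 466.79 + 1064.92 + 127.62 + 1681.32 = 12278.58
Landed cost (B) = invoice 46489.87 + 12278.58 + duty 8384.19 = 67152.64
Difference = |66249.28 − 67152.64| = 903.36

Supplier A is cheaper by EUR 903.36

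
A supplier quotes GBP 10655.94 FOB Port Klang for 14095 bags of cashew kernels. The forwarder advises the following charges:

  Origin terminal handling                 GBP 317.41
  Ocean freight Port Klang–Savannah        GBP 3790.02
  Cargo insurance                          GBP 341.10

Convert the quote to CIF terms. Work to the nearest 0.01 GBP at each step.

CIF price: GBP 14787.06

Not relevant to the conversion: origin terminal — on the seller under both FOB and CIF; already in the FOB price and stays in the CIF price.
From FOB to CIF, the seller additionally bears: freight, insurance.
CIF price = 10655.94 + 3790.02 + 341.10 = 14787.06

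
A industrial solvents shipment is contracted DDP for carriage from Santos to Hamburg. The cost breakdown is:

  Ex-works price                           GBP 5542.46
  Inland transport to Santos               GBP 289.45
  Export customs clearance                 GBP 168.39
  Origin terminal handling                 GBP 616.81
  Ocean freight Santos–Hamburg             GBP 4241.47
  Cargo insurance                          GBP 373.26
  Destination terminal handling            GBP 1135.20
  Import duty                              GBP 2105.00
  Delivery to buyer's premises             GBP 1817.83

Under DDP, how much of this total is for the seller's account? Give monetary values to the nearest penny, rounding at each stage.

DDP: the seller bears all costs including import duty.
Seller's account: goods 5542.46 + inland to port 289.45 + export clearance 168.39 + origin terminal 616.81 + freight 4241.47 + insurance 373.26 + destination terminal 1135.20 + duty 2105.00 + delivery 1817.83 = 16289.87
Buyer's account: 0.00

Seller's account: GBP 16289.87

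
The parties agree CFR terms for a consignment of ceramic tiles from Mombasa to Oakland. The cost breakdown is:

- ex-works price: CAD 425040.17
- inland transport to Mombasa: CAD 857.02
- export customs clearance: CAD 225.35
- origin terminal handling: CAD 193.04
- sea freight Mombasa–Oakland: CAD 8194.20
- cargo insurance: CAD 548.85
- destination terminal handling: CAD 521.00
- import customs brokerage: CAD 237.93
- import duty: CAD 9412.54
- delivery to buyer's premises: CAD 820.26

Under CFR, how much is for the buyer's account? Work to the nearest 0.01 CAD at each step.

CFR: the seller pays costs through ocean freight to the destination port, but not insurance.
Seller's account: goods 425040.17 + inland to port 857.02 + export clearance 225.35 + origin terminal 193.04 + freight 8194.20 = 434509.78
Buyer's account: insurance 548.85 + destination terminal 521.00 + brokerage 237.93 + duty 9412.54 + delivery 820.26 = 11540.58

Buyer's account: CAD 11540.58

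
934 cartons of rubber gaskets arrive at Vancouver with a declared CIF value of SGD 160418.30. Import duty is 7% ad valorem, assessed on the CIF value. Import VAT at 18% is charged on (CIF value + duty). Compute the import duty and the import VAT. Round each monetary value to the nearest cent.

Import duty = 160418.30 × 7% = 11229.28
VAT base = CIF + duty = 160418.30 + 11229.28 = 171647.58
Import VAT = 171647.58 × 18% = 30896.56

Import duty: SGD 11229.28; import VAT: SGD 30896.56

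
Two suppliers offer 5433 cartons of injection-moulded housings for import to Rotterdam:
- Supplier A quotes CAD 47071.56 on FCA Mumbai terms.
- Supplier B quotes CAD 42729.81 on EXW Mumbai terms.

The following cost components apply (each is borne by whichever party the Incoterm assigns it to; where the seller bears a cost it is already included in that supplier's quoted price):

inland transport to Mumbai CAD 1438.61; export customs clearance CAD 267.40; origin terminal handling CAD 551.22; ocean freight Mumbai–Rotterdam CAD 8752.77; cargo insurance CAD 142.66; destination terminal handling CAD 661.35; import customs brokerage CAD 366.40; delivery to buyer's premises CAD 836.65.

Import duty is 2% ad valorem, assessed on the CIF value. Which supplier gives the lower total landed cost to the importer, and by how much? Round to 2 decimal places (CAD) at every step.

Supplier B is cheaper by CAD 2688.45

Supplier A (FCA):
CIF value = FCA price + origin terminal + freight + insurance = 47071.56 + 551.22 + 8752.77 + 142.66 = 56518.21
Import duty = 56518.21 × 2% = 1130.36
Buyer bears (A): 551.22 + 8752.77 + 142.66 + 661.35 + 366.40 + 836.65 = 11311.05
Landed cost (A) = invoice 47071.56 + 11311.05 + duty 1130.36 = 59512.97
Supplier B (EXW):
CIF value = EXW price + inland to port + export clearance + origin terminal + freight + insurance = 42729.81 + 1438.61 + 267.40 + 551.22 + 8752.77 + 142.66 = 53882.47
Import duty = 53882.47 × 2% = 1077.65
Buyer bears (B): 1438.61 + 267.40 + 551.22 + 8752.77 + 142.66 + 661.35 + 366.40 + 836.65 = 13017.06
Landed cost (B) = invoice 42729.81 + 13017.06 + duty 1077.65 = 56824.52
Difference = |59512.97 − 56824.52| = 2688.45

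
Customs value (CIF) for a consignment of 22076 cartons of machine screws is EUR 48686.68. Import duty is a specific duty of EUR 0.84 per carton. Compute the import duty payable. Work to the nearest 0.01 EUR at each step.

Import duty = 22076 × 0.84 = 18543.84

Import duty: EUR 18543.84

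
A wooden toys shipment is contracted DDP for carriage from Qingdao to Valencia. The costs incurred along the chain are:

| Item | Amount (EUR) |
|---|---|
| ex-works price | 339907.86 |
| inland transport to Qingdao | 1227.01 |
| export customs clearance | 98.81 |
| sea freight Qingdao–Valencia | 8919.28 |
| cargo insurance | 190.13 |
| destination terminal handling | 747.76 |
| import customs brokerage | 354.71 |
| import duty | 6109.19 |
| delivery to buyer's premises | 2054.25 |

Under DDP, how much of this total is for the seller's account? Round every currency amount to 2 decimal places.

DDP: the seller bears all costs including import duty.
Seller's account: goods 339907.86 + inland to port 1227.01 + export clearance 98.81 + freight 8919.28 + insurance 190.13 + destination terminal 747.76 + brokerage 354.71 + duty 6109.19 + delivery 2054.25 = 359609.00
Buyer's account: 0.00

Seller's account: EUR 359609.00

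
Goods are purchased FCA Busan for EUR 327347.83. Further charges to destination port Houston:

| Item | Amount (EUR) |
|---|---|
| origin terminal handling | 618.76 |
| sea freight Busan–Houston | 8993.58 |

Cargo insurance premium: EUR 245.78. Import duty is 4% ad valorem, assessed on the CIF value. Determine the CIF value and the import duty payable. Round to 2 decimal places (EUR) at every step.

CIF value: EUR 337205.95; import duty: EUR 13488.24

CIF = FCA price + pre-shipment costs + freight + insurance
CIF = 327347.83 + 618.76 + 8993.58 + 245.78 = 337205.95
Import duty = 337205.95 × 4% = 13488.24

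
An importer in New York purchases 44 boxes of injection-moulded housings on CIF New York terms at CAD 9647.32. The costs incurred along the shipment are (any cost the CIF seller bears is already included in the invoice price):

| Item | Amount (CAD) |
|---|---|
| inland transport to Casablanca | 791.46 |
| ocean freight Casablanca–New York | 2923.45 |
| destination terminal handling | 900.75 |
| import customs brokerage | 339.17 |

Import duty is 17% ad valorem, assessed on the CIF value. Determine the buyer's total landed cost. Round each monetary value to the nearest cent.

Total landed cost: CAD 12527.28

CIF: the seller pays costs through ocean freight and marine insurance to the destination port.
Already in the invoice (seller's account under CIF): inland to port, freight — exclude.
The CIF price already equals the CIF value: 9647.32
Import duty = 9647.32 × 17% = 1640.04
Buyer bears: destination terminal 900.75 + brokerage 339.17 + duty 1640.04 = 2879.96
Landed cost = invoice 9647.32 + 2879.96 = 12527.28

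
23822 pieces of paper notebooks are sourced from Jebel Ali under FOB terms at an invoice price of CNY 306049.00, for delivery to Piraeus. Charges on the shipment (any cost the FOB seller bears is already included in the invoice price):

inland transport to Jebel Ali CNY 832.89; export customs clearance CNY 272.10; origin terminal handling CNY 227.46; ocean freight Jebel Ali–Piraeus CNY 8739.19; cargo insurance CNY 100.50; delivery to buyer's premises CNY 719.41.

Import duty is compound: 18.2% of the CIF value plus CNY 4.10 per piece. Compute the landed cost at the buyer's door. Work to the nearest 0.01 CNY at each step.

FOB: the seller bears costs until goods are on board at the origin port; the buyer bears freight, insurance and all costs thereafter.
Already in the invoice (seller's account under FOB): inland to port, export clearance, origin terminal — exclude.
CIF value = FOB price + freight + insurance = 306049.00 + 8739.19 + 100.50 = 314888.69
Ad valorem component: 314888.69 × 18.2% = 57309.74
Specific component: 23822 × 4.10 = 97670.20
Import duty = 57309.74 + 97670.20 = 154979.94
Buyer bears: freight 8739.19 + insurance 100.50 + delivery 719.41 + duty 154979.94 = 164539.04
Landed cost = invoice 306049.00 + 164539.04 = 470588.04

Total landed cost: CNY 470588.04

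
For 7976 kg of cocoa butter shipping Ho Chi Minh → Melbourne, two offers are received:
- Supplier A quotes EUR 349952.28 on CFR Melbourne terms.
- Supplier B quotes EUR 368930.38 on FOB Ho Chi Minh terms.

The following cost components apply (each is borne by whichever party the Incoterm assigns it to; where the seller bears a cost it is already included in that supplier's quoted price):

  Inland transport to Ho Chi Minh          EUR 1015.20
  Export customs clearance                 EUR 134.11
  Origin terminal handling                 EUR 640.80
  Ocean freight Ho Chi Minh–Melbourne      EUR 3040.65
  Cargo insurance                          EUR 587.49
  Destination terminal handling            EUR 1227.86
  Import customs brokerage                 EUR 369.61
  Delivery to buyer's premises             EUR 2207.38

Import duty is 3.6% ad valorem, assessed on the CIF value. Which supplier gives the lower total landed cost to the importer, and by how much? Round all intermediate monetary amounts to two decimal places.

Supplier A (CFR):
CIF value = CFR price + insurance = 349952.28 + 587.49 = 350539.77
Import duty = 350539.77 × 3.6% = 12619.43
Buyer bears (A): 587.49 + 1227.86 + 369.61 + 2207.38 = 4392.34
Landed cost (A) = invoice 349952.28 + 4392.34 + duty 12619.43 = 366964.05
Supplier B (FOB):
CIF value = FOB price + freight + insurance = 368930.38 + 3040.65 + 587.49 = 372558.52
Import duty = 372558.52 × 3.6% = 13412.11
Buyer bears (B): 3040.65 + 587.49 + 1227.86 + 369.61 + 2207.38 = 7432.99
Landed cost (B) = invoice 368930.38 + 7432.99 + duty 13412.11 = 389775.48
Difference = |366964.05 − 389775.48| = 22811.43

Supplier A is cheaper by EUR 22811.43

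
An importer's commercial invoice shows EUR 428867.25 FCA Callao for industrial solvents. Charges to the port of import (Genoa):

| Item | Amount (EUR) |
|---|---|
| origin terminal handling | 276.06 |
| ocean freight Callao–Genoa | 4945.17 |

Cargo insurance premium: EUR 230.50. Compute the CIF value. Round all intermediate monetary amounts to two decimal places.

CIF = FCA price + pre-shipment costs + freight + insurance
CIF = 428867.25 + 276.06 + 4945.17 + 230.50 = 434318.98

CIF value: EUR 434318.98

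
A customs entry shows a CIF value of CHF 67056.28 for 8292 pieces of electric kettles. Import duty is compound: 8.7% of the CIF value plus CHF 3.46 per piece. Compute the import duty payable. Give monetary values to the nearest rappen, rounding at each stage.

Import duty: CHF 34524.22

Ad valorem component: 67056.28 × 8.7% = 5833.90
Specific component: 8292 × 3.46 = 28690.32
Import duty = 5833.90 + 28690.32 = 34524.22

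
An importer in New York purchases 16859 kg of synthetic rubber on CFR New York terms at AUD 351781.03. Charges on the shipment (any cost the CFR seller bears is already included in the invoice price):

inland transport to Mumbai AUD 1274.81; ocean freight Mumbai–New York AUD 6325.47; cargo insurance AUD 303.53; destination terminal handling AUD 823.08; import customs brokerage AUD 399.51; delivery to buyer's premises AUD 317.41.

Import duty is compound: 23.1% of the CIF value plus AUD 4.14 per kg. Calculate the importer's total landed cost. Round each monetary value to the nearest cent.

CFR: the seller pays costs through ocean freight to the destination port, but not insurance.
Already in the invoice (seller's account under CFR): inland to port, freight — exclude.
CIF value = CFR price + insurance = 351781.03 + 303.53 = 352084.56
Ad valorem component: 352084.56 × 23.1% = 81331.53
Specific component: 16859 × 4.14 = 69796.26
Import duty = 81331.53 + 69796.26 = 151127.79
Buyer bears: insurance 303.53 + destination terminal 823.08 + brokerage 399.51 + delivery 317.41 + duty 151127.79 = 152971.32
Landed cost = invoice 351781.03 + 152971.32 = 504752.35

Total landed cost: AUD 504752.35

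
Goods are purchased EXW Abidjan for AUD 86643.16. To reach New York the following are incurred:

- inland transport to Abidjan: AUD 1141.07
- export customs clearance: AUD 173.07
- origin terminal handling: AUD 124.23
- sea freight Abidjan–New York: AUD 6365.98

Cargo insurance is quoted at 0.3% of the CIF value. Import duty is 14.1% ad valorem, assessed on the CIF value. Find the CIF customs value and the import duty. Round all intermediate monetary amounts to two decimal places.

CIF value: AUD 94731.71; import duty: AUD 13357.17

Let C be the CIF value. C = EXW price + pre-shipment costs + freight + 0.3% × C
C − 0.3% × C = 86643.16 + 1141.07 + 173.07 + 124.23 + 6365.98
0.997 × C = 94447.51
C = 94447.51 / 0.997 = 94731.71
Insurance premium = 0.3% × 94731.71 = 284.20
Import duty = 94731.71 × 14.1% = 13357.17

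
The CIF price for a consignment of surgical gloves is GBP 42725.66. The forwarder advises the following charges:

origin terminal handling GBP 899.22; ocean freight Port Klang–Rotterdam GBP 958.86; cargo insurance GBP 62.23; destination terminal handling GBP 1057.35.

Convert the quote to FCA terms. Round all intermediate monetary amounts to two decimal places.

FCA price: GBP 40805.35

Not relevant to the conversion: destination terminal — on the buyer under both terms; not part of either seller's price.
From CIF to FCA, the seller no longer bears: origin terminal, freight, insurance.
FCA price = 42725.66 − 899.22 − 958.86 − 62.23 = 40805.35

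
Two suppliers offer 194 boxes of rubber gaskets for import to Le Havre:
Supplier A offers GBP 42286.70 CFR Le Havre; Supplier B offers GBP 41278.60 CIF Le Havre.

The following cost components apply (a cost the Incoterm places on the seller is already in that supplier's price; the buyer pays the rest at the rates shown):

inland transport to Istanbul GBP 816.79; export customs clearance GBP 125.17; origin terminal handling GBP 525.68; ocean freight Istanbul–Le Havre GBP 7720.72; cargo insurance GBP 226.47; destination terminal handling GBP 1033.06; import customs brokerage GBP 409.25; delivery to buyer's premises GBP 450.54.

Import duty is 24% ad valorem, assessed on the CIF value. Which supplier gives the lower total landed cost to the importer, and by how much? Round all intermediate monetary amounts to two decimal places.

Supplier B is cheaper by GBP 1530.87

Supplier A (CFR):
CIF value = CFR price + insurance = 42286.70 + 226.47 = 42513.17
Import duty = 42513.17 × 24% = 10203.16
Buyer bears (A): 226.47 + 1033.06 + 409.25 + 450.54 = 2119.32
Landed cost (A) = invoice 42286.70 + 2119.32 + duty 10203.16 = 54609.18
Supplier B (CIF):
The CIF price already equals the CIF value: 41278.60
Import duty = 41278.60 × 24% = 9906.86
Buyer bears (B): 1033.06 + 409.25 + 450.54 = 1892.85
Landed cost (B) = invoice 41278.60 + 1892.85 + duty 9906.86 = 53078.31
Difference = |54609.18 − 53078.31| = 1530.87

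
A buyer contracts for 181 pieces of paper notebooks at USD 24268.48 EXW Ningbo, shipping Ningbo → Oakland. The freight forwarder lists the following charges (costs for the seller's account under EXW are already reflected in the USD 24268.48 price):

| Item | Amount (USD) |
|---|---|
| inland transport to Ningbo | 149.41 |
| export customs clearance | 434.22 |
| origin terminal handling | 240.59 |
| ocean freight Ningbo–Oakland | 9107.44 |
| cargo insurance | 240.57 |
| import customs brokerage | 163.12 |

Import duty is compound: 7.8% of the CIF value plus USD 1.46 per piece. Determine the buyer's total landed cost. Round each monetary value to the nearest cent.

EXW: the seller makes goods available at their premises; the buyer bears all onward costs.
CIF value = EXW price + inland to port + export clearance + origin terminal + freight + insurance = 24268.48 + 149.41 + 434.22 + 240.59 + 9107.44 + 240.57 = 34440.71
Ad valorem component: 34440.71 × 7.8% = 2686.38
Specific component: 181 × 1.46 = 264.26
Import duty = 2686.38 + 264.26 = 2950.64
Buyer bears: inland to port 149.41 + export clearance 434.22 + origin terminal 240.59 + freight 9107.44 + insurance 240.57 + brokerage 163.12 + duty 2950.64 = 13285.99
Landed cost = invoice 24268.48 + 13285.99 = 37554.47

Total landed cost: USD 37554.47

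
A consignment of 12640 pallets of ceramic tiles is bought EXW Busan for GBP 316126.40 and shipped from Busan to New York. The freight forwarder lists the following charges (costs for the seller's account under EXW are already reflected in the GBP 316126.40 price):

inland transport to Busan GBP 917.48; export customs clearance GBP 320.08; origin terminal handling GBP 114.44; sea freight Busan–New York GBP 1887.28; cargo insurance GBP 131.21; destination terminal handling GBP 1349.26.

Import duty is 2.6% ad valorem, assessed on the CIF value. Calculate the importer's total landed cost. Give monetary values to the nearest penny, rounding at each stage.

EXW: the seller makes goods available at their premises; the buyer bears all onward costs.
CIF value = EXW price + inland to port + export clearance + origin terminal + freight + insurance = 316126.40 + 917.48 + 320.08 + 114.44 + 1887.28 + 131.21 = 319496.89
Import duty = 319496.89 × 2.6% = 8306.92
Buyer bears: inland to port 917.48 + export clearance 320.08 + origin terminal 114.44 + freight 1887.28 + insurance 131.21 + destination terminal 1349.26 + duty 8306.92 = 13026.67
Landed cost = invoice 316126.40 + 13026.67 = 329153.07

Total landed cost: GBP 329153.07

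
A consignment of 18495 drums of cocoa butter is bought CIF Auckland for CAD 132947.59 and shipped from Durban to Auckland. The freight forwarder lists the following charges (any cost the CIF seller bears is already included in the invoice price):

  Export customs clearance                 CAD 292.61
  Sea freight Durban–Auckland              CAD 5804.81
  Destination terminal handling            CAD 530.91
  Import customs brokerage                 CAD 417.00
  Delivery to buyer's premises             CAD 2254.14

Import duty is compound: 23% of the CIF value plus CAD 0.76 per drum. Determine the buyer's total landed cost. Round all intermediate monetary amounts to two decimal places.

Total landed cost: CAD 180783.79

CIF: the seller pays costs through ocean freight and marine insurance to the destination port.
Already in the invoice (seller's account under CIF): export clearance, freight — exclude.
The CIF price already equals the CIF value: 132947.59
Ad valorem component: 132947.59 × 23% = 30577.95
Specific component: 18495 × 0.76 = 14056.20
Import duty = 30577.95 + 14056.20 = 44634.15
Buyer bears: destination terminal 530.91 + brokerage 417.00 + delivery 2254.14 + duty 44634.15 = 47836.20
Landed cost = invoice 132947.59 + 47836.20 = 180783.79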